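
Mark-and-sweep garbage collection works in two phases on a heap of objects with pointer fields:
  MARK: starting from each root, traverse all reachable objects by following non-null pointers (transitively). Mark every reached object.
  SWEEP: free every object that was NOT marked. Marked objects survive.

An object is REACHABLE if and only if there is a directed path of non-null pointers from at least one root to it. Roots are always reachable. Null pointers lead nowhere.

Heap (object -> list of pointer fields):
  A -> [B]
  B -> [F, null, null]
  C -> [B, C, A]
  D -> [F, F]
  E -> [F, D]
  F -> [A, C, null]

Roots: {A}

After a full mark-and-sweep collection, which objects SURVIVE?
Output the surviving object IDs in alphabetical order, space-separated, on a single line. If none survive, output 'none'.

Roots: A
Mark A: refs=B, marked=A
Mark B: refs=F null null, marked=A B
Mark F: refs=A C null, marked=A B F
Mark C: refs=B C A, marked=A B C F
Unmarked (collected): D E

Answer: A B C F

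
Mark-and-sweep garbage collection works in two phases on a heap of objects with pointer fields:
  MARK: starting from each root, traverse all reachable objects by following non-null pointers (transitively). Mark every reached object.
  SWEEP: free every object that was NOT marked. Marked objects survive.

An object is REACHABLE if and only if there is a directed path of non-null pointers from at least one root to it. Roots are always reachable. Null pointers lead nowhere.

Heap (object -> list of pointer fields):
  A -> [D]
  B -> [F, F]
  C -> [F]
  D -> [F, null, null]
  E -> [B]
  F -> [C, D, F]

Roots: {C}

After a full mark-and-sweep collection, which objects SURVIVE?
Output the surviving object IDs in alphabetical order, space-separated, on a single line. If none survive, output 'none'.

Roots: C
Mark C: refs=F, marked=C
Mark F: refs=C D F, marked=C F
Mark D: refs=F null null, marked=C D F
Unmarked (collected): A B E

Answer: C D F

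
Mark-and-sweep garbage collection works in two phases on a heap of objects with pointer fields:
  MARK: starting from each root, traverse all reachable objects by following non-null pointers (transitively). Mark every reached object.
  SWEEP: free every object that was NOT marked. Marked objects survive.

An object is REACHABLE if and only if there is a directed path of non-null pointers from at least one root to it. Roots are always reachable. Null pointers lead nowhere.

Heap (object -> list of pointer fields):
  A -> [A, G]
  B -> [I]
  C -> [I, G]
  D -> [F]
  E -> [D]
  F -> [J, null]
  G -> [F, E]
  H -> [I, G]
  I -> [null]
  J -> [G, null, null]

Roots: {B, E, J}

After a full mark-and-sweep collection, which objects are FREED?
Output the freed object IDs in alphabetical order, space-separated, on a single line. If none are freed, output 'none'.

Roots: B E J
Mark B: refs=I, marked=B
Mark E: refs=D, marked=B E
Mark J: refs=G null null, marked=B E J
Mark I: refs=null, marked=B E I J
Mark D: refs=F, marked=B D E I J
Mark G: refs=F E, marked=B D E G I J
Mark F: refs=J null, marked=B D E F G I J
Unmarked (collected): A C H

Answer: A C H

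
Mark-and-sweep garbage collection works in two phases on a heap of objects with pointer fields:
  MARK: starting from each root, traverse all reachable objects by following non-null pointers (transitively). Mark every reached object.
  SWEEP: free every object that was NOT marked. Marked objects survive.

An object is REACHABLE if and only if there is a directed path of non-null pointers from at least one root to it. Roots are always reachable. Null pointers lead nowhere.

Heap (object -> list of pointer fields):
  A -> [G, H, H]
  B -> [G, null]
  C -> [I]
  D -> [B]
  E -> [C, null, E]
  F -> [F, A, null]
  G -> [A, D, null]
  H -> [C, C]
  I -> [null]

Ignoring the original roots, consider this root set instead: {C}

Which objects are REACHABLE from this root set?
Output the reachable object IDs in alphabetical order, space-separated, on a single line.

Roots: C
Mark C: refs=I, marked=C
Mark I: refs=null, marked=C I
Unmarked (collected): A B D E F G H

Answer: C I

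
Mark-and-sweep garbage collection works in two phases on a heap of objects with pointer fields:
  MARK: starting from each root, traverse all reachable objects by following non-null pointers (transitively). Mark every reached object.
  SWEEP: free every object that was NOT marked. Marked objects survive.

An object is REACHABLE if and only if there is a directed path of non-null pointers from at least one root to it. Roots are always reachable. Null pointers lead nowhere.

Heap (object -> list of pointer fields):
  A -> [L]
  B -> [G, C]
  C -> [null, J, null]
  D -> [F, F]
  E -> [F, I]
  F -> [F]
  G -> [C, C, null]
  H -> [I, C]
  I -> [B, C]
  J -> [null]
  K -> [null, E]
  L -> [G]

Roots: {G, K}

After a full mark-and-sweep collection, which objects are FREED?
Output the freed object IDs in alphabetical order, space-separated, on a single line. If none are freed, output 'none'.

Answer: A D H L

Derivation:
Roots: G K
Mark G: refs=C C null, marked=G
Mark K: refs=null E, marked=G K
Mark C: refs=null J null, marked=C G K
Mark E: refs=F I, marked=C E G K
Mark J: refs=null, marked=C E G J K
Mark F: refs=F, marked=C E F G J K
Mark I: refs=B C, marked=C E F G I J K
Mark B: refs=G C, marked=B C E F G I J K
Unmarked (collected): A D H L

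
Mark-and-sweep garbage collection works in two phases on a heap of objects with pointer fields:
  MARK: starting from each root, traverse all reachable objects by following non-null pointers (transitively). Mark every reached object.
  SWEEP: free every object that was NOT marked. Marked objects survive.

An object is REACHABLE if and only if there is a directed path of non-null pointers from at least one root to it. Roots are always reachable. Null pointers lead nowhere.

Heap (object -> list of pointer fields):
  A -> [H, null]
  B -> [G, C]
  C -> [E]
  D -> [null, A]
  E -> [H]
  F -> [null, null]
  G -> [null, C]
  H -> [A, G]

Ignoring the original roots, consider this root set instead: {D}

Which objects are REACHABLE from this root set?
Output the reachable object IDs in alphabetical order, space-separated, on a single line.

Roots: D
Mark D: refs=null A, marked=D
Mark A: refs=H null, marked=A D
Mark H: refs=A G, marked=A D H
Mark G: refs=null C, marked=A D G H
Mark C: refs=E, marked=A C D G H
Mark E: refs=H, marked=A C D E G H
Unmarked (collected): B F

Answer: A C D E G H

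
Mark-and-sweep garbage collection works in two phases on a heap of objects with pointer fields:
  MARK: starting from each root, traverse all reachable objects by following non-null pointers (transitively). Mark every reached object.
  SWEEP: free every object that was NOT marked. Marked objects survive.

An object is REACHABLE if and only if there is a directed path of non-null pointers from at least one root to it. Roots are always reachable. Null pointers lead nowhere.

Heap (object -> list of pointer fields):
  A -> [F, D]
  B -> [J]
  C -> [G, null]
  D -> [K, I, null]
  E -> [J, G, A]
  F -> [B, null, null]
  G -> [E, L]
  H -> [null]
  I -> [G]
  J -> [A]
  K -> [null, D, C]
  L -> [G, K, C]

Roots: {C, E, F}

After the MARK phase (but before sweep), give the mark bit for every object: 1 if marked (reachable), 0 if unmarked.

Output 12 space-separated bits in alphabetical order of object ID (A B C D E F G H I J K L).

Answer: 1 1 1 1 1 1 1 0 1 1 1 1

Derivation:
Roots: C E F
Mark C: refs=G null, marked=C
Mark E: refs=J G A, marked=C E
Mark F: refs=B null null, marked=C E F
Mark G: refs=E L, marked=C E F G
Mark J: refs=A, marked=C E F G J
Mark A: refs=F D, marked=A C E F G J
Mark B: refs=J, marked=A B C E F G J
Mark L: refs=G K C, marked=A B C E F G J L
Mark D: refs=K I null, marked=A B C D E F G J L
Mark K: refs=null D C, marked=A B C D E F G J K L
Mark I: refs=G, marked=A B C D E F G I J K L
Unmarked (collected): H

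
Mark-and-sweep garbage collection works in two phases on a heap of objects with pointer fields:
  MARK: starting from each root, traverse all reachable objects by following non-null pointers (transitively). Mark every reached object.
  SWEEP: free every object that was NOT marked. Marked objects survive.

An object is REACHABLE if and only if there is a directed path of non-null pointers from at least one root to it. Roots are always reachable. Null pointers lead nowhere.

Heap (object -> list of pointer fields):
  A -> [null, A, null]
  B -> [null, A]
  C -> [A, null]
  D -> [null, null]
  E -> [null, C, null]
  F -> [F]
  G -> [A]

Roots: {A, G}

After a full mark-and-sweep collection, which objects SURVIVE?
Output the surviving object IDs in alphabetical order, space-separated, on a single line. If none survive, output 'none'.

Answer: A G

Derivation:
Roots: A G
Mark A: refs=null A null, marked=A
Mark G: refs=A, marked=A G
Unmarked (collected): B C D E F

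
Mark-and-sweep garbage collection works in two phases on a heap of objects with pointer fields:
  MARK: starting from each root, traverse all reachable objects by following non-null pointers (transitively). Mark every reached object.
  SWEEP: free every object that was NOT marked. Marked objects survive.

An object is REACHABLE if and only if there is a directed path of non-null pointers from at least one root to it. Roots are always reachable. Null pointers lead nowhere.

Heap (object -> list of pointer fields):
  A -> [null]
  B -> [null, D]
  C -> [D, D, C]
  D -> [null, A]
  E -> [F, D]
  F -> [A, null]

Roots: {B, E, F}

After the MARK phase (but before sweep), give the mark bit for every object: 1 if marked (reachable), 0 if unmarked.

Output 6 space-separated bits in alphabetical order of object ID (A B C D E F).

Roots: B E F
Mark B: refs=null D, marked=B
Mark E: refs=F D, marked=B E
Mark F: refs=A null, marked=B E F
Mark D: refs=null A, marked=B D E F
Mark A: refs=null, marked=A B D E F
Unmarked (collected): C

Answer: 1 1 0 1 1 1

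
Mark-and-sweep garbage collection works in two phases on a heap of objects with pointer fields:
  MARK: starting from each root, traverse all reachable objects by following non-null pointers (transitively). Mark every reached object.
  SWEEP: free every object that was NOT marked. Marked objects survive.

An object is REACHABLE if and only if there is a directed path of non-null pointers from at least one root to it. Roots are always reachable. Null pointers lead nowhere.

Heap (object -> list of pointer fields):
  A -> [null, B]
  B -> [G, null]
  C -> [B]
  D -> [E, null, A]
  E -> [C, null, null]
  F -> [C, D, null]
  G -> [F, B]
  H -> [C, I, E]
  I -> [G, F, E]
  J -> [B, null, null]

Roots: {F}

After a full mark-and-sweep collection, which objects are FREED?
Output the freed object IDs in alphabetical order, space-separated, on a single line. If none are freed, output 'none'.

Answer: H I J

Derivation:
Roots: F
Mark F: refs=C D null, marked=F
Mark C: refs=B, marked=C F
Mark D: refs=E null A, marked=C D F
Mark B: refs=G null, marked=B C D F
Mark E: refs=C null null, marked=B C D E F
Mark A: refs=null B, marked=A B C D E F
Mark G: refs=F B, marked=A B C D E F G
Unmarked (collected): H I J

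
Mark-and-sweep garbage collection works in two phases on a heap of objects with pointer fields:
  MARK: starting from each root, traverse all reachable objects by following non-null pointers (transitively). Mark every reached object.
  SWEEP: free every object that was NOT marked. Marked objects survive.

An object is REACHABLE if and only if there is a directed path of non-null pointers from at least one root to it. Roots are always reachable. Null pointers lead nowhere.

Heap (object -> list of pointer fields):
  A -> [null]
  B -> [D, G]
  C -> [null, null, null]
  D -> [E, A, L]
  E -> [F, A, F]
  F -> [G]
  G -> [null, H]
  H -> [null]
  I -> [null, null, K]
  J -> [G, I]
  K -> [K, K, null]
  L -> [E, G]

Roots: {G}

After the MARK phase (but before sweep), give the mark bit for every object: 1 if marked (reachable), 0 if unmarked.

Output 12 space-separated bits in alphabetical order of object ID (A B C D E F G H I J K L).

Answer: 0 0 0 0 0 0 1 1 0 0 0 0

Derivation:
Roots: G
Mark G: refs=null H, marked=G
Mark H: refs=null, marked=G H
Unmarked (collected): A B C D E F I J K L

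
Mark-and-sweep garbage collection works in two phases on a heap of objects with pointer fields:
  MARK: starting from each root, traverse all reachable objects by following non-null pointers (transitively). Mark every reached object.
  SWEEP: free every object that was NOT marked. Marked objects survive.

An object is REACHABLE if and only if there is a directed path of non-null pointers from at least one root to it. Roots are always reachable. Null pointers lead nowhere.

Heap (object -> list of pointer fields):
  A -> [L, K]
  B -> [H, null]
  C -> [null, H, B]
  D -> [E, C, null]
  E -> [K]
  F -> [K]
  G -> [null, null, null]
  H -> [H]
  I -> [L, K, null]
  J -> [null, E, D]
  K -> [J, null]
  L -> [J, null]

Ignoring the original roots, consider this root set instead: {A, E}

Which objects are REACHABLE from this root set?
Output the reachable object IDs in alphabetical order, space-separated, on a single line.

Roots: A E
Mark A: refs=L K, marked=A
Mark E: refs=K, marked=A E
Mark L: refs=J null, marked=A E L
Mark K: refs=J null, marked=A E K L
Mark J: refs=null E D, marked=A E J K L
Mark D: refs=E C null, marked=A D E J K L
Mark C: refs=null H B, marked=A C D E J K L
Mark H: refs=H, marked=A C D E H J K L
Mark B: refs=H null, marked=A B C D E H J K L
Unmarked (collected): F G I

Answer: A B C D E H J K L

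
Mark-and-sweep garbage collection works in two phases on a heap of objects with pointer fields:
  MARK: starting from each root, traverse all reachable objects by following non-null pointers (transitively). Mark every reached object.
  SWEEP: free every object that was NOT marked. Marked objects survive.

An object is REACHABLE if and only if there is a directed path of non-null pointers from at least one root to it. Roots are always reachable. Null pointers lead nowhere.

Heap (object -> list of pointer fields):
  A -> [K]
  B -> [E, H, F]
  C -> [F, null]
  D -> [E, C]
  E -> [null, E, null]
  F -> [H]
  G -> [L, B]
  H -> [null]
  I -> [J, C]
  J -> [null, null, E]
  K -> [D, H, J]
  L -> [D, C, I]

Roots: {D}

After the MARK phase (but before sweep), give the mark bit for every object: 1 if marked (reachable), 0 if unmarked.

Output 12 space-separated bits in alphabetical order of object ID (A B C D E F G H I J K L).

Answer: 0 0 1 1 1 1 0 1 0 0 0 0

Derivation:
Roots: D
Mark D: refs=E C, marked=D
Mark E: refs=null E null, marked=D E
Mark C: refs=F null, marked=C D E
Mark F: refs=H, marked=C D E F
Mark H: refs=null, marked=C D E F H
Unmarked (collected): A B G I J K L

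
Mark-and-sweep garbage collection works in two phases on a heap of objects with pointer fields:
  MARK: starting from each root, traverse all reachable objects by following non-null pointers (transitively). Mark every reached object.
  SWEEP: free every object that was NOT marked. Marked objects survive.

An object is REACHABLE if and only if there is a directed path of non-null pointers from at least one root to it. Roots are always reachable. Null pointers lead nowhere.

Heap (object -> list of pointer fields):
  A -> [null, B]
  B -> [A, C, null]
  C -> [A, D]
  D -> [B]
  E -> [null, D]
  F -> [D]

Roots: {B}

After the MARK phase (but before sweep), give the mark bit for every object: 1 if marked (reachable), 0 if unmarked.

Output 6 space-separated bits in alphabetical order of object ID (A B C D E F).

Answer: 1 1 1 1 0 0

Derivation:
Roots: B
Mark B: refs=A C null, marked=B
Mark A: refs=null B, marked=A B
Mark C: refs=A D, marked=A B C
Mark D: refs=B, marked=A B C D
Unmarked (collected): E F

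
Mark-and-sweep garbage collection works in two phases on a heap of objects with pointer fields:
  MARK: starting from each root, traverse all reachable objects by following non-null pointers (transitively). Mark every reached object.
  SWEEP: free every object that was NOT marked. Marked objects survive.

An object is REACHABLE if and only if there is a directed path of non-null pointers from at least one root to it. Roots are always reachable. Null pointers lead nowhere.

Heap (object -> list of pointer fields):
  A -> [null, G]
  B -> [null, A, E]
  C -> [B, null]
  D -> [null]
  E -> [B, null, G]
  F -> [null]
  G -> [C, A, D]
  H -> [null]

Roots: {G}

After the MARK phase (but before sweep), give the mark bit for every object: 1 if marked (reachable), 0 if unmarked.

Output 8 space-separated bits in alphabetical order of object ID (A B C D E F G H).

Roots: G
Mark G: refs=C A D, marked=G
Mark C: refs=B null, marked=C G
Mark A: refs=null G, marked=A C G
Mark D: refs=null, marked=A C D G
Mark B: refs=null A E, marked=A B C D G
Mark E: refs=B null G, marked=A B C D E G
Unmarked (collected): F H

Answer: 1 1 1 1 1 0 1 0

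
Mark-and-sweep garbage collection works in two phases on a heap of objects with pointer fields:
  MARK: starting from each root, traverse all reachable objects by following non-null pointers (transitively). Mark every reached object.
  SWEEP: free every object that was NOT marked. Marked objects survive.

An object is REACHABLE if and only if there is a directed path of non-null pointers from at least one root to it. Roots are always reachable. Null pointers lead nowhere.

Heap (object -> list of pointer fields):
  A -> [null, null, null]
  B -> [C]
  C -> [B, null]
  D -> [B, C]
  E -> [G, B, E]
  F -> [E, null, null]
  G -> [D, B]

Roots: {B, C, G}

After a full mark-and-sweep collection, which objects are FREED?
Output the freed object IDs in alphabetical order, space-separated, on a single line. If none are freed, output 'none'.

Answer: A E F

Derivation:
Roots: B C G
Mark B: refs=C, marked=B
Mark C: refs=B null, marked=B C
Mark G: refs=D B, marked=B C G
Mark D: refs=B C, marked=B C D G
Unmarked (collected): A E F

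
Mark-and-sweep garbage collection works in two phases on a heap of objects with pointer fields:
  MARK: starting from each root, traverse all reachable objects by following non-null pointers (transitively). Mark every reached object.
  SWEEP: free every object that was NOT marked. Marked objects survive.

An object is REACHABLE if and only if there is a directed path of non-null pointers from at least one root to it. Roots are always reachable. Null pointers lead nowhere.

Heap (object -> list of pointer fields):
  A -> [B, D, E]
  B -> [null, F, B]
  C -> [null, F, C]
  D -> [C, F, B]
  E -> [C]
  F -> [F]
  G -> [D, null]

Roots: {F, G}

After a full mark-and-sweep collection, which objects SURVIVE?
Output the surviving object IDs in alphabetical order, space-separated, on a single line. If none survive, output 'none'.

Answer: B C D F G

Derivation:
Roots: F G
Mark F: refs=F, marked=F
Mark G: refs=D null, marked=F G
Mark D: refs=C F B, marked=D F G
Mark C: refs=null F C, marked=C D F G
Mark B: refs=null F B, marked=B C D F G
Unmarked (collected): A E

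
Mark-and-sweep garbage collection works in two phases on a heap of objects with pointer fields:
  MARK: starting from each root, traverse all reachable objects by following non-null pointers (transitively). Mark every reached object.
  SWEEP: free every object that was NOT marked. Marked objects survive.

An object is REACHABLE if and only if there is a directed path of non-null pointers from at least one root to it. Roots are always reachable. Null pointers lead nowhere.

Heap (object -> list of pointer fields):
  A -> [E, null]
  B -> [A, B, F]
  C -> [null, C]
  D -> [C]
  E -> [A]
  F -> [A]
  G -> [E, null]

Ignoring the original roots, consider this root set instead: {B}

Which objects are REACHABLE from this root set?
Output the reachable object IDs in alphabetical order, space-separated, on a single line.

Answer: A B E F

Derivation:
Roots: B
Mark B: refs=A B F, marked=B
Mark A: refs=E null, marked=A B
Mark F: refs=A, marked=A B F
Mark E: refs=A, marked=A B E F
Unmarked (collected): C D G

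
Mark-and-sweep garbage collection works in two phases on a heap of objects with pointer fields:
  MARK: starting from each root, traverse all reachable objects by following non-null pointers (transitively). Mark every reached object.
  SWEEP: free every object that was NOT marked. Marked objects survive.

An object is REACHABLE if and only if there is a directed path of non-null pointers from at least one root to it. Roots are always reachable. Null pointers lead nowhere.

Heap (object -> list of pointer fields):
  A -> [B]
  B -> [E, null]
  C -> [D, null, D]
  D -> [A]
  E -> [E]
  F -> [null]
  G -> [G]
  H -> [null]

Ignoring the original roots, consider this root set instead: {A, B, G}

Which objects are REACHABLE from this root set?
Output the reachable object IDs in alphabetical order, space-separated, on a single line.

Roots: A B G
Mark A: refs=B, marked=A
Mark B: refs=E null, marked=A B
Mark G: refs=G, marked=A B G
Mark E: refs=E, marked=A B E G
Unmarked (collected): C D F H

Answer: A B E G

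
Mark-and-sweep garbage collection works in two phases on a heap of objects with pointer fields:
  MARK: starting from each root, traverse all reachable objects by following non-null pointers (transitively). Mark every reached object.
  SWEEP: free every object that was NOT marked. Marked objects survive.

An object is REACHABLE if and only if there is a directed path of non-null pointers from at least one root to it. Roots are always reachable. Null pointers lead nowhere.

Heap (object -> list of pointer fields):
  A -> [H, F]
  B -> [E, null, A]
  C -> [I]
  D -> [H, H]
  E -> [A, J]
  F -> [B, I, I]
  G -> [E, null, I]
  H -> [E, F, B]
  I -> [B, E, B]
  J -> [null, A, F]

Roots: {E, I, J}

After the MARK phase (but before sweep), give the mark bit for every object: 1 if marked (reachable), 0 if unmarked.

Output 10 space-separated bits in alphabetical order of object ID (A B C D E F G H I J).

Answer: 1 1 0 0 1 1 0 1 1 1

Derivation:
Roots: E I J
Mark E: refs=A J, marked=E
Mark I: refs=B E B, marked=E I
Mark J: refs=null A F, marked=E I J
Mark A: refs=H F, marked=A E I J
Mark B: refs=E null A, marked=A B E I J
Mark F: refs=B I I, marked=A B E F I J
Mark H: refs=E F B, marked=A B E F H I J
Unmarked (collected): C D G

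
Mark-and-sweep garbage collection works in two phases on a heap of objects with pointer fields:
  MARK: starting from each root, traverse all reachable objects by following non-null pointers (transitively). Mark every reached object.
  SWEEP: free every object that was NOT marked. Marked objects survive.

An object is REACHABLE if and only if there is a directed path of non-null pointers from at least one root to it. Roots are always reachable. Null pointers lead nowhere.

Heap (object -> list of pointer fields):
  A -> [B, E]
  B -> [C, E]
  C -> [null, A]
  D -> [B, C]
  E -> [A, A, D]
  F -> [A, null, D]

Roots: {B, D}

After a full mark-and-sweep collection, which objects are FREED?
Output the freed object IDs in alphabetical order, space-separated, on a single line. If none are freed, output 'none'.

Answer: F

Derivation:
Roots: B D
Mark B: refs=C E, marked=B
Mark D: refs=B C, marked=B D
Mark C: refs=null A, marked=B C D
Mark E: refs=A A D, marked=B C D E
Mark A: refs=B E, marked=A B C D E
Unmarked (collected): F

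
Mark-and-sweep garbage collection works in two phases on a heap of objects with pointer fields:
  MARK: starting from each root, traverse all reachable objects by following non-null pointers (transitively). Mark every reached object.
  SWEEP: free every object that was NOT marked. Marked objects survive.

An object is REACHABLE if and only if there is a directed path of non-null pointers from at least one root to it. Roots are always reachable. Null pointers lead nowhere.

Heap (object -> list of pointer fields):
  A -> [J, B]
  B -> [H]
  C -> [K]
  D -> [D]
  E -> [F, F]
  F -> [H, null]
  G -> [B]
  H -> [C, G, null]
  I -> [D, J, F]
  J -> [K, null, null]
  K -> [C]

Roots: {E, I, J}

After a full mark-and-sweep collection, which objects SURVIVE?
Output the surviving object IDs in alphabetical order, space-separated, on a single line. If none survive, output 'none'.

Roots: E I J
Mark E: refs=F F, marked=E
Mark I: refs=D J F, marked=E I
Mark J: refs=K null null, marked=E I J
Mark F: refs=H null, marked=E F I J
Mark D: refs=D, marked=D E F I J
Mark K: refs=C, marked=D E F I J K
Mark H: refs=C G null, marked=D E F H I J K
Mark C: refs=K, marked=C D E F H I J K
Mark G: refs=B, marked=C D E F G H I J K
Mark B: refs=H, marked=B C D E F G H I J K
Unmarked (collected): A

Answer: B C D E F G H I J K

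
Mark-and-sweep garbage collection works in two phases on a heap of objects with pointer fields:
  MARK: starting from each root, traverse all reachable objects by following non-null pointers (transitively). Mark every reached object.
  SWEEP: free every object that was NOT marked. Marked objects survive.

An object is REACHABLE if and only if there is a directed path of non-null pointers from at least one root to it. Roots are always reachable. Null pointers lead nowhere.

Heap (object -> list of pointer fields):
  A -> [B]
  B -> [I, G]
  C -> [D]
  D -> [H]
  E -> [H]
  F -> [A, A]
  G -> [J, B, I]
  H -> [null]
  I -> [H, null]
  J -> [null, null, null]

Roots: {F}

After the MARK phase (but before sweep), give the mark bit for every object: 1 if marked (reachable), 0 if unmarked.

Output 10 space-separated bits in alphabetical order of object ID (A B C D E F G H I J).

Answer: 1 1 0 0 0 1 1 1 1 1

Derivation:
Roots: F
Mark F: refs=A A, marked=F
Mark A: refs=B, marked=A F
Mark B: refs=I G, marked=A B F
Mark I: refs=H null, marked=A B F I
Mark G: refs=J B I, marked=A B F G I
Mark H: refs=null, marked=A B F G H I
Mark J: refs=null null null, marked=A B F G H I J
Unmarked (collected): C D E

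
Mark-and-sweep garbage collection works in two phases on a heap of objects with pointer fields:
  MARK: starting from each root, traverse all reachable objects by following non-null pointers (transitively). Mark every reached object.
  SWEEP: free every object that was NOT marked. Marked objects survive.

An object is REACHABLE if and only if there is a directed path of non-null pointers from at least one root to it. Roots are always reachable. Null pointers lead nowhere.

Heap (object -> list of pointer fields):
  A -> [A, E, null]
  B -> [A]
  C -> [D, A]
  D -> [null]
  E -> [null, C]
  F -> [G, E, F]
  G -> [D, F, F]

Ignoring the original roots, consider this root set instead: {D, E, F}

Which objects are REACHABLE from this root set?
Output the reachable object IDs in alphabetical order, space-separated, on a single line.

Answer: A C D E F G

Derivation:
Roots: D E F
Mark D: refs=null, marked=D
Mark E: refs=null C, marked=D E
Mark F: refs=G E F, marked=D E F
Mark C: refs=D A, marked=C D E F
Mark G: refs=D F F, marked=C D E F G
Mark A: refs=A E null, marked=A C D E F G
Unmarked (collected): B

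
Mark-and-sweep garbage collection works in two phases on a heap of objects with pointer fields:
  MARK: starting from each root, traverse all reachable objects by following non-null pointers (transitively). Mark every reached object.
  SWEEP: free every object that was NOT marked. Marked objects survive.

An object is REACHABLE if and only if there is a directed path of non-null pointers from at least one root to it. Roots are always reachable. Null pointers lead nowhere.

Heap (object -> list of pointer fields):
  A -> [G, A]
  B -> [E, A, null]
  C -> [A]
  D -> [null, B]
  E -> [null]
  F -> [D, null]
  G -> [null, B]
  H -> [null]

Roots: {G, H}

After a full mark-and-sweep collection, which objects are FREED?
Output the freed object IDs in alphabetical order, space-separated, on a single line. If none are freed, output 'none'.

Roots: G H
Mark G: refs=null B, marked=G
Mark H: refs=null, marked=G H
Mark B: refs=E A null, marked=B G H
Mark E: refs=null, marked=B E G H
Mark A: refs=G A, marked=A B E G H
Unmarked (collected): C D F

Answer: C D F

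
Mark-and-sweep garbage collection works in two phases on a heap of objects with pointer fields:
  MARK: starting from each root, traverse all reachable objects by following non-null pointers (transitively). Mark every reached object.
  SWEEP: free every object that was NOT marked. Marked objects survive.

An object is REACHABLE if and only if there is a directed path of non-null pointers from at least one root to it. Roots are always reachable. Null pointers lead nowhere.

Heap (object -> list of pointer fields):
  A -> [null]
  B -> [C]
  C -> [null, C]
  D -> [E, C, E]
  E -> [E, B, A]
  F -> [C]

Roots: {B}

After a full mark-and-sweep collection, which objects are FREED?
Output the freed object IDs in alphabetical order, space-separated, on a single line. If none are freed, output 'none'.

Roots: B
Mark B: refs=C, marked=B
Mark C: refs=null C, marked=B C
Unmarked (collected): A D E F

Answer: A D E F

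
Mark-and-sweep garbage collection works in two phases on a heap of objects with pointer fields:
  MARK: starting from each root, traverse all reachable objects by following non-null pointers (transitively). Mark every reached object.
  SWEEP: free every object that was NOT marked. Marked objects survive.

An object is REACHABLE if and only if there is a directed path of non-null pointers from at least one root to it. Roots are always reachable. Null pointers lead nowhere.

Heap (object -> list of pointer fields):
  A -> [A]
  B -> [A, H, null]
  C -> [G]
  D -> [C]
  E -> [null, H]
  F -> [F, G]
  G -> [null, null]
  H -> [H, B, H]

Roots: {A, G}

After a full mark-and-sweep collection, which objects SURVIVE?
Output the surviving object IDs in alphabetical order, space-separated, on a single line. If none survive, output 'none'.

Answer: A G

Derivation:
Roots: A G
Mark A: refs=A, marked=A
Mark G: refs=null null, marked=A G
Unmarked (collected): B C D E F H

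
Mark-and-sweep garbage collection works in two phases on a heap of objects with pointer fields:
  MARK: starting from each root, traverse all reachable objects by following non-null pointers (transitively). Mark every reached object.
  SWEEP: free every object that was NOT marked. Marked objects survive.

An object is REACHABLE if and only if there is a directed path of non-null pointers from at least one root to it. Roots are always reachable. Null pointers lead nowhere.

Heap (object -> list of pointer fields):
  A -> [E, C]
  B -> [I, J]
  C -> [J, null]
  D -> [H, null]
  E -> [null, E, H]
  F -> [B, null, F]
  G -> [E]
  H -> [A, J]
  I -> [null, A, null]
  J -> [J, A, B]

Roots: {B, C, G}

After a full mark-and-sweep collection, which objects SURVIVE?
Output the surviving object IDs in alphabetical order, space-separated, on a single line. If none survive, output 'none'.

Roots: B C G
Mark B: refs=I J, marked=B
Mark C: refs=J null, marked=B C
Mark G: refs=E, marked=B C G
Mark I: refs=null A null, marked=B C G I
Mark J: refs=J A B, marked=B C G I J
Mark E: refs=null E H, marked=B C E G I J
Mark A: refs=E C, marked=A B C E G I J
Mark H: refs=A J, marked=A B C E G H I J
Unmarked (collected): D F

Answer: A B C E G H I J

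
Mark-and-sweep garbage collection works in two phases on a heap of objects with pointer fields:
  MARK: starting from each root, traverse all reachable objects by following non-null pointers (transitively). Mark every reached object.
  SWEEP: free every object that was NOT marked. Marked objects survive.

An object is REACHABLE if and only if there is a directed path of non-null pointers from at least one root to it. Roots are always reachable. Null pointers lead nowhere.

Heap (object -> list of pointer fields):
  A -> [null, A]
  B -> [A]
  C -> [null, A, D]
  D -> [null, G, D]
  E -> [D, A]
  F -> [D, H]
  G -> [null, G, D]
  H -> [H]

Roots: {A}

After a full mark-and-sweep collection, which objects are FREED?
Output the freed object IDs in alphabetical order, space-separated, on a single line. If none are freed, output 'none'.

Roots: A
Mark A: refs=null A, marked=A
Unmarked (collected): B C D E F G H

Answer: B C D E F G H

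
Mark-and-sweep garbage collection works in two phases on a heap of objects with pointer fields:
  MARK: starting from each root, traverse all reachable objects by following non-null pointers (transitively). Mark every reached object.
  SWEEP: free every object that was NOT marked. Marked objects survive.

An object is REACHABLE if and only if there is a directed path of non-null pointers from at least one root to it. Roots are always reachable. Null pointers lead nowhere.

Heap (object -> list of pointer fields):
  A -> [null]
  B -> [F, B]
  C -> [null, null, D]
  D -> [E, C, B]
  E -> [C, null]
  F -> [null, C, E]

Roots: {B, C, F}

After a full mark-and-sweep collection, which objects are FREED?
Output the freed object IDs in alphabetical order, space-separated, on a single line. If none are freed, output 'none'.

Roots: B C F
Mark B: refs=F B, marked=B
Mark C: refs=null null D, marked=B C
Mark F: refs=null C E, marked=B C F
Mark D: refs=E C B, marked=B C D F
Mark E: refs=C null, marked=B C D E F
Unmarked (collected): A

Answer: A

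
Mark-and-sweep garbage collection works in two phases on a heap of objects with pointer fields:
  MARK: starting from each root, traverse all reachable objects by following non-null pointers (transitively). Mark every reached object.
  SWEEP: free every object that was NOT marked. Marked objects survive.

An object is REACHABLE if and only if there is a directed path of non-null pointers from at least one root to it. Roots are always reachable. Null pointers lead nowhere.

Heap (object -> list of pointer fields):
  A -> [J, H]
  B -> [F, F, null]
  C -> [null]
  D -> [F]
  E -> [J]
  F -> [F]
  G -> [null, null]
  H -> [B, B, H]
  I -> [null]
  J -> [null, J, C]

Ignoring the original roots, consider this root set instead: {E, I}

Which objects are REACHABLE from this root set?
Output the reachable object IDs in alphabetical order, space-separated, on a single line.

Roots: E I
Mark E: refs=J, marked=E
Mark I: refs=null, marked=E I
Mark J: refs=null J C, marked=E I J
Mark C: refs=null, marked=C E I J
Unmarked (collected): A B D F G H

Answer: C E I J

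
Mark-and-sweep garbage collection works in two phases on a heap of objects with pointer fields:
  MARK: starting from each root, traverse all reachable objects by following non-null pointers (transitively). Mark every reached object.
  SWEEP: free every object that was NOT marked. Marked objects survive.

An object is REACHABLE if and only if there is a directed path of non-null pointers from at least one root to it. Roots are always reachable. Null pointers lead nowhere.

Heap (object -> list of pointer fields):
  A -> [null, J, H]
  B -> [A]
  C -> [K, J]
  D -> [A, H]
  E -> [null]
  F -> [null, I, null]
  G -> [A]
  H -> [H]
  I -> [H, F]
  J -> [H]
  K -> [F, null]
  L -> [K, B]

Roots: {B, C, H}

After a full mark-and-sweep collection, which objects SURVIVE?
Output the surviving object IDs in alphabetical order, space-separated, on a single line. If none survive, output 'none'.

Roots: B C H
Mark B: refs=A, marked=B
Mark C: refs=K J, marked=B C
Mark H: refs=H, marked=B C H
Mark A: refs=null J H, marked=A B C H
Mark K: refs=F null, marked=A B C H K
Mark J: refs=H, marked=A B C H J K
Mark F: refs=null I null, marked=A B C F H J K
Mark I: refs=H F, marked=A B C F H I J K
Unmarked (collected): D E G L

Answer: A B C F H I J K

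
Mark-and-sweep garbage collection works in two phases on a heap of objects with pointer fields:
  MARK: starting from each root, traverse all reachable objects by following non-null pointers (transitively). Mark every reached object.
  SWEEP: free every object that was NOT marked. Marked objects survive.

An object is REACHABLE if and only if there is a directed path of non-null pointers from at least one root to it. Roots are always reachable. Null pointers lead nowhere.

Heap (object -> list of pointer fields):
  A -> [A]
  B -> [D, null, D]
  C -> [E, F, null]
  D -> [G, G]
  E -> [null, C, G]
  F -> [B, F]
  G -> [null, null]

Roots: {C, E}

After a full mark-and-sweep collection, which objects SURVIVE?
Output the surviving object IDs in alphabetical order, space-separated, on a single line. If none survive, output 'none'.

Answer: B C D E F G

Derivation:
Roots: C E
Mark C: refs=E F null, marked=C
Mark E: refs=null C G, marked=C E
Mark F: refs=B F, marked=C E F
Mark G: refs=null null, marked=C E F G
Mark B: refs=D null D, marked=B C E F G
Mark D: refs=G G, marked=B C D E F G
Unmarked (collected): A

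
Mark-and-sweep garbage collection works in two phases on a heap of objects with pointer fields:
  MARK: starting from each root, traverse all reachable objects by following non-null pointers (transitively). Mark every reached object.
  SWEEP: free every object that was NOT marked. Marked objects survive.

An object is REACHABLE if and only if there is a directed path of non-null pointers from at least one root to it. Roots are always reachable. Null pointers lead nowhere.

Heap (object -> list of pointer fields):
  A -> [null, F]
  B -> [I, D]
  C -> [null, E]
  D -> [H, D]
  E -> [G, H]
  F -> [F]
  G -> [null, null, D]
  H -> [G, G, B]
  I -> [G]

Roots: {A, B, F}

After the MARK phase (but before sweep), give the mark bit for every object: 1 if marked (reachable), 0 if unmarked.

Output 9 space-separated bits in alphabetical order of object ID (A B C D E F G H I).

Answer: 1 1 0 1 0 1 1 1 1

Derivation:
Roots: A B F
Mark A: refs=null F, marked=A
Mark B: refs=I D, marked=A B
Mark F: refs=F, marked=A B F
Mark I: refs=G, marked=A B F I
Mark D: refs=H D, marked=A B D F I
Mark G: refs=null null D, marked=A B D F G I
Mark H: refs=G G B, marked=A B D F G H I
Unmarked (collected): C E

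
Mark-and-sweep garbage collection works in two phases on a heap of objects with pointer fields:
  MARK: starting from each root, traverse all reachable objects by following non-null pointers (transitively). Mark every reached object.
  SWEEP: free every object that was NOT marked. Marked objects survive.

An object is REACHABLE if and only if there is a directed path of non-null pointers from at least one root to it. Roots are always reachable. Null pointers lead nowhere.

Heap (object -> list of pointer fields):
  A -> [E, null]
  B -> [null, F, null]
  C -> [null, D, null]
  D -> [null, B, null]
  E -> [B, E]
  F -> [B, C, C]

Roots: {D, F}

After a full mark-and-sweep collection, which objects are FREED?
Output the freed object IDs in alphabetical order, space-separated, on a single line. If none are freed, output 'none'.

Answer: A E

Derivation:
Roots: D F
Mark D: refs=null B null, marked=D
Mark F: refs=B C C, marked=D F
Mark B: refs=null F null, marked=B D F
Mark C: refs=null D null, marked=B C D F
Unmarked (collected): A E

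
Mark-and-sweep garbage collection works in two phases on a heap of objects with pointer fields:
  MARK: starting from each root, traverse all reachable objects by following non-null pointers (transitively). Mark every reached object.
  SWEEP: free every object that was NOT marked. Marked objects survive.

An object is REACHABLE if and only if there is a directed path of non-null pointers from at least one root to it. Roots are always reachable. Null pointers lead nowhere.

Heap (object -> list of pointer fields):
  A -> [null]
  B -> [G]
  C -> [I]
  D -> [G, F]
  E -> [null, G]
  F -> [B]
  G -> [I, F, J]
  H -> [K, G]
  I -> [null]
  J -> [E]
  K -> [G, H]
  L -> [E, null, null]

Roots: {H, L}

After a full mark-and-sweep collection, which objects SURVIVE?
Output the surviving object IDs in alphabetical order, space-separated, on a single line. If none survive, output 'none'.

Roots: H L
Mark H: refs=K G, marked=H
Mark L: refs=E null null, marked=H L
Mark K: refs=G H, marked=H K L
Mark G: refs=I F J, marked=G H K L
Mark E: refs=null G, marked=E G H K L
Mark I: refs=null, marked=E G H I K L
Mark F: refs=B, marked=E F G H I K L
Mark J: refs=E, marked=E F G H I J K L
Mark B: refs=G, marked=B E F G H I J K L
Unmarked (collected): A C D

Answer: B E F G H I J K L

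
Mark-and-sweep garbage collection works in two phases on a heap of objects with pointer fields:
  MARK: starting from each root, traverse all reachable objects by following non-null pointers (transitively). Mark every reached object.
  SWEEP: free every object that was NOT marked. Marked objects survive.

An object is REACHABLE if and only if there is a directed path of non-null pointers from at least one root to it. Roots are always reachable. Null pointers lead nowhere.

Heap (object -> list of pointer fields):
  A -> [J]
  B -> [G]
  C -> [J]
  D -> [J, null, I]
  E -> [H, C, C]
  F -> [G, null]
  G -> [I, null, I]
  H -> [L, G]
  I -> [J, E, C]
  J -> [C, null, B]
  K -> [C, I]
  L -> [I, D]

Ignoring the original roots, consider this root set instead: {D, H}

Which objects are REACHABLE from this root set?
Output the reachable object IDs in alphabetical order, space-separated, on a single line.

Roots: D H
Mark D: refs=J null I, marked=D
Mark H: refs=L G, marked=D H
Mark J: refs=C null B, marked=D H J
Mark I: refs=J E C, marked=D H I J
Mark L: refs=I D, marked=D H I J L
Mark G: refs=I null I, marked=D G H I J L
Mark C: refs=J, marked=C D G H I J L
Mark B: refs=G, marked=B C D G H I J L
Mark E: refs=H C C, marked=B C D E G H I J L
Unmarked (collected): A F K

Answer: B C D E G H I J L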